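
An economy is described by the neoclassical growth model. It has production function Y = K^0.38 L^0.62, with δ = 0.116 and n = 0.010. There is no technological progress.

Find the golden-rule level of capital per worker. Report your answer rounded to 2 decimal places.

k_gold ≈ 5.93

The golden rule sets f'(k) = n + δ, i.e. α·k^(α−1) = n + δ.
So k^(1−α) = α / (n + δ) = 0.38 / 0.126 = 3.0159.
k_gold = 3.0159^(1/0.62) ≈ 5.9327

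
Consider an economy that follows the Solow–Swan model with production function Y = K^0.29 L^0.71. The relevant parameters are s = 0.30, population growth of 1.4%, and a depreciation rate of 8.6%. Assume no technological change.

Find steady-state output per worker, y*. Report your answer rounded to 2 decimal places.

y* ≈ 1.57

In steady state, investment equals break-even investment: s·k^α = (n + δ)·k.
Rearranging, k^(1−α) = s / (n + δ).
k^0.71 = 0.30 / (0.014 + 0.086) = 0.30 / 0.100 = 3.0000
k* = 3.0000^(1/0.71) ≈ 4.6990
y* = (k*)^α = 4.6990^0.29 ≈ 1.5663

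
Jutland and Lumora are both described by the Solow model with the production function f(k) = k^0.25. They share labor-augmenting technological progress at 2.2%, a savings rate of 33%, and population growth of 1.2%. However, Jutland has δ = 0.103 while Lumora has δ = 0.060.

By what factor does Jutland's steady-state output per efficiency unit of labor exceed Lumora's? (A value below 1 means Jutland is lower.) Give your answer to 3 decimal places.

y*_J / y*_L ≈ 0.882

Steady-state y* = [s/(n + g + δ)]^(α/(1−α)), so the ratio is [ (s_J/(n + g + δ)_J) / (s_L/(n + g + δ)_L) ]^0.3333.
s_J/(n + g + δ)_J = 0.33/0.137 = 2.4088; s_L/(n + g + δ)_L = 0.33/0.094 = 3.5106.
Ratio = (2.4088/3.5106)^0.3333 = 0.6862^0.3333 ≈ 0.8820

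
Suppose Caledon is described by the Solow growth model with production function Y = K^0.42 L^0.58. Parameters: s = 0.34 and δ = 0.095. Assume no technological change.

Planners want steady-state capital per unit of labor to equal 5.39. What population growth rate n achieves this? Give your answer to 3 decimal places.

Steady state requires s·f(k) = (n + δ)·k, i.e. s·k^α = (n + δ)·k.
So s / (n + δ) = (k*)^(1−α) = 5.39^0.58 = 2.6566.
Therefore n + δ = s / 2.6566 = 0.34 / 2.6566 = 0.1280, so n = 0.1280 − 0.095 = 0.0330.

n ≈ 0.033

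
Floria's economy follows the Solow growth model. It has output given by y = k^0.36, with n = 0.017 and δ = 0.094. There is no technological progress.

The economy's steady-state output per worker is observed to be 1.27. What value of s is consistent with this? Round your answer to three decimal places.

s ≈ 0.170

Steady state requires s·f(k) = (n + δ)·k, i.e. s·k^α = (n + δ)·k.
Since y* = [s/(n + δ)]^(α/(1−α)), we have s/(n + δ) = (y*)^((1−α)/α) = 1.27^1.7778 = 1.5295.
Therefore s = 1.5295 × (n + δ) = 1.5295 × 0.111 = 0.1698.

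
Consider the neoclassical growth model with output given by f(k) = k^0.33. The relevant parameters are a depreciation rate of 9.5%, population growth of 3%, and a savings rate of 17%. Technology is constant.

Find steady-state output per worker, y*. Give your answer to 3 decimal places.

Steady state requires s·f(k) = (n + δ)·k, i.e. s·k^α = (n + δ)·k.
Rearranging, k^(1−α) = s / (n + δ).
k^0.67 = 0.17 / (0.030 + 0.095) = 0.17 / 0.125 = 1.3600
k* = 1.3600^(1/0.67) ≈ 1.5824
y* = (k*)^α = 1.5824^0.33 ≈ 1.1635

y* ≈ 1.164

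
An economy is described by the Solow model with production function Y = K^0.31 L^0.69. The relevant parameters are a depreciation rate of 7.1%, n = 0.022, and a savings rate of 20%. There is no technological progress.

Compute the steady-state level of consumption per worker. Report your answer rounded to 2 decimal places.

c* ≈ 1.13

In steady state, investment equals break-even investment: s·k^α = (n + δ)·k.
Rearranging, k^(1−α) = s / (n + δ).
k^0.69 = 0.20 / (0.022 + 0.071) = 0.20 / 0.093 = 2.1505
k* = 2.1505^(1/0.69) ≈ 3.0335
y* = (k*)^α = 3.0335^0.31 ≈ 1.4106
c* = (1 − s)·y* = (1 − 0.20) × 1.4106 ≈ 1.1285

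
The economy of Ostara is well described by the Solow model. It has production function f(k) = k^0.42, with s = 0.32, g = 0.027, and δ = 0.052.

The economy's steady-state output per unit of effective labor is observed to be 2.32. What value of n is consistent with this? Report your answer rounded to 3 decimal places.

At the steady state, Δk = 0, so s·k^α = (n + g + δ)·k.
Since y* = [s/(n + g + δ)]^(α/(1−α)), we have s/(n + g + δ) = (y*)^((1−α)/α) = 2.32^1.381 = 3.1970.
Therefore n + g + δ = s / 3.1970 = 0.32 / 3.1970 = 0.1001, so n = 0.1001 − 0.079 = 0.0211.

n ≈ 0.021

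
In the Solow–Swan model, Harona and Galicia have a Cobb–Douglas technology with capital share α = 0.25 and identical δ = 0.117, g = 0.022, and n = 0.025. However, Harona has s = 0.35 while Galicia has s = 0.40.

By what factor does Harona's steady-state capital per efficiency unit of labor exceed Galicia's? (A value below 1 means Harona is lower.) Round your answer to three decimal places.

ratio ≈ 0.837

Steady-state k* = [s/(n + g + δ)]^(1/(1−α)), so the ratio is [ (s_H/(n + g + δ)_H) / (s_G/(n + g + δ)_G) ]^1.3333.
s_H/(n + g + δ)_H = 0.35/0.164 = 2.1341; s_G/(n + g + δ)_G = 0.40/0.164 = 2.4390.
Ratio = (2.1341/2.4390)^1.3333 = 0.8750^1.3333 ≈ 0.8369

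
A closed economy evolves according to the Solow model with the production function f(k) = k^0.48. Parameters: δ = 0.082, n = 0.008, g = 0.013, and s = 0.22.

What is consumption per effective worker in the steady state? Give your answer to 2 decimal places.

At the steady state, Δk = 0, so s·k^α = (n + g + δ)·k.
Rearranging, k^(1−α) = s / (n + g + δ).
k^0.52 = 0.22 / (0.008 + 0.013 + 0.082) = 0.22 / 0.103 = 2.1359
k* = 2.1359^(1/0.52) ≈ 4.3034
y* = (k*)^α = 4.3034^0.48 ≈ 2.0148
c* = (1 − s)·y* = (1 − 0.22) × 2.0148 ≈ 1.5715

c* = 1.57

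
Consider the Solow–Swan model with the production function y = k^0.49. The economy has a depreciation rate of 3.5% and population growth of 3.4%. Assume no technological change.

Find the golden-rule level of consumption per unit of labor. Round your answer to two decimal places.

At the golden rule, f'(k) = n + δ, so α·k^(α−1) = n + δ and k_gold = (α/(n + δ))^(1/(1−α)).
k_gold = (0.49/0.069)^(1/0.51) = 7.1014^1.9608 ≈ 46.6998
c_gold = f(k_gold) − (n + δ)·k_gold = 6.5760 − 0.069×46.6998 ≈ 3.3537

c_gold ≈ 3.35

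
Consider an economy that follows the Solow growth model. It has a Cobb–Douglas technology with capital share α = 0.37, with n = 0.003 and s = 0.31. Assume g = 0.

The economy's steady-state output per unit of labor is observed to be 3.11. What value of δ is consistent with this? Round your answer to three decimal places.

In steady state, investment equals break-even investment: s·k^α = (n + δ)·k.
Since y* = [s/(n + δ)]^(α/(1−α)), we have s/(n + δ) = (y*)^((1−α)/α) = 3.11^1.7027 = 6.9028.
Therefore n + δ = s / 6.9028 = 0.31 / 6.9028 = 0.0449, so δ = 0.0449 − 0.003 = 0.0419.

δ ≈ 0.042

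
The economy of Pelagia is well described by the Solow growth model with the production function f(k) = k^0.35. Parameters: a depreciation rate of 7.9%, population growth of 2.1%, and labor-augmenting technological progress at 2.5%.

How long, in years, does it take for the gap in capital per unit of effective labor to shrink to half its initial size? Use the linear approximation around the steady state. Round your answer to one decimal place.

Near the steady state the convergence rate is λ = (1 − α)(n + g + δ).
λ = (1 − 0.35) × 0.125 = 0.65 × 0.125 = 0.08125
Half-life = ln 2 / λ = 0.6931 / 0.08125 ≈ 8.53 years

about 8.5 years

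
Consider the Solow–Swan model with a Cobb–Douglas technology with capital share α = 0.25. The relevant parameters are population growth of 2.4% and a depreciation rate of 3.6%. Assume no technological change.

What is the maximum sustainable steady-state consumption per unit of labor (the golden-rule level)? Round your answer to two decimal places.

At the golden rule, f'(k) = n + δ, so α·k^(α−1) = n + δ and k_gold = (α/(n + δ))^(1/(1−α)).
k_gold = (0.25/0.060)^(1/0.75) = 4.1667^1.3333 ≈ 6.7045
c_gold = f(k_gold) − (n + δ)·k_gold = 1.6091 − 0.060×6.7045 ≈ 1.2068

c_gold ≈ 1.21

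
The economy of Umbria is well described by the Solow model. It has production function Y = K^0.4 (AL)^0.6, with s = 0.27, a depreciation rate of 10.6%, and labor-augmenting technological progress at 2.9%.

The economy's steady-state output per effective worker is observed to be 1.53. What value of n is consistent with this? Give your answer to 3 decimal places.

n ≈ 0.008

Steady state requires s·f(k) = (n + g + δ)·k, i.e. s·k^α = (n + g + δ)·k.
Since y* = [s/(n + g + δ)]^(α/(1−α)), we have s/(n + g + δ) = (y*)^((1−α)/α) = 1.53^1.5 = 1.8925.
Therefore n + g + δ = s / 1.8925 = 0.27 / 1.8925 = 0.1427, so n = 0.1427 − 0.135 = 0.0077.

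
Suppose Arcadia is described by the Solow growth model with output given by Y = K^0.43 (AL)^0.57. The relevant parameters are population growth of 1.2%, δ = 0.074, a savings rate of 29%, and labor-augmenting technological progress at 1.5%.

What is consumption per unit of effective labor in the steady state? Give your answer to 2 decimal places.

c* ≈ 1.57

Steady state requires s·f(k) = (n + g + δ)·k, i.e. s·k^α = (n + g + δ)·k.
Rearranging, k^(1−α) = s / (n + g + δ).
k^0.57 = 0.29 / (0.012 + 0.015 + 0.074) = 0.29 / 0.101 = 2.8713
k* = 2.8713^(1/0.57) ≈ 6.3628
y* = (k*)^α = 6.3628^0.43 ≈ 2.2160
c* = (1 − s)·y* = (1 − 0.29) × 2.2160 ≈ 1.5734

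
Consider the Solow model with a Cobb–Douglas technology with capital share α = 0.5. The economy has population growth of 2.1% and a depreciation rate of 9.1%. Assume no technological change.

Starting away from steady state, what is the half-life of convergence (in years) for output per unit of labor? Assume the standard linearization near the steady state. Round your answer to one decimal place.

about 12.4 years

Near the steady state the convergence rate is λ = (1 − α)(n + δ).
λ = (1 − 0.5) × 0.112 = 0.5 × 0.112 = 0.0560
Half-life = ln 2 / λ = 0.6931 / 0.0560 ≈ 12.38 years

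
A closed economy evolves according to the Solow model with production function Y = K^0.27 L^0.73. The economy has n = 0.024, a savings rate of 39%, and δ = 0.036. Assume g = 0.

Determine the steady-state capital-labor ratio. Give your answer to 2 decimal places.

k* = 12.99

In steady state, investment equals break-even investment: s·k^α = (n + δ)·k.
Rearranging, k^(1−α) = s / (n + δ).
k^0.73 = 0.39 / (0.024 + 0.036) = 0.39 / 0.060 = 6.5000
k* = 6.5000^(1/0.73) ≈ 12.9891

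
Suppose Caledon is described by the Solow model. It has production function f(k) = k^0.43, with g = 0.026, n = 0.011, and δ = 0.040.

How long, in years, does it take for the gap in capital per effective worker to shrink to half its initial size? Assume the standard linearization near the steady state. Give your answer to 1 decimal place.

half-life ≈ 15.8 years

Near the steady state the convergence rate is λ = (1 − α)(n + g + δ).
λ = (1 − 0.43) × 0.077 = 0.57 × 0.077 = 0.04389
Half-life = ln 2 / λ = 0.6931 / 0.04389 ≈ 15.79 years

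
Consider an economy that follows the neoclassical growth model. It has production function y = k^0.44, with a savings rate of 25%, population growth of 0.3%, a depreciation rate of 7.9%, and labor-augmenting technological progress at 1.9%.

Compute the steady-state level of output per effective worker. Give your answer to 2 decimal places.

y* = 2.04

In steady state, investment equals break-even investment: s·k^α = (n + g + δ)·k.
Rearranging, k^(1−α) = s / (n + g + δ).
k^0.56 = 0.25 / (0.003 + 0.019 + 0.079) = 0.25 / 0.101 = 2.4752
k* = 2.4752^(1/0.56) ≈ 5.0452
y* = (k*)^α = 5.0452^0.44 ≈ 2.0383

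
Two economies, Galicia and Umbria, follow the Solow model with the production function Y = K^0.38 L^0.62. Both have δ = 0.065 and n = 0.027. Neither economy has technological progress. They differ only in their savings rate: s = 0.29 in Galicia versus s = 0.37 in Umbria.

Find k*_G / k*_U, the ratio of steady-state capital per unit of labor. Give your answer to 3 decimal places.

Steady-state k* = [s/(n + δ)]^(1/(1−α)), so the ratio is [ (s_G/(n + δ)_G) / (s_U/(n + δ)_U) ]^1.6129.
s_G/(n + δ)_G = 0.29/0.092 = 3.1522; s_U/(n + δ)_U = 0.37/0.092 = 4.0217.
Ratio = (3.1522/4.0217)^1.6129 = 0.7838^1.6129 ≈ 0.6751

ratio ≈ 0.675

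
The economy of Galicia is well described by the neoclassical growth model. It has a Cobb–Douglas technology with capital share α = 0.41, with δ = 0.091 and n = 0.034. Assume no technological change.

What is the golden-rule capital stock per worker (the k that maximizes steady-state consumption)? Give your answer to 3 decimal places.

The golden rule sets f'(k) = n + δ, i.e. α·k^(α−1) = n + δ.
So k^(1−α) = α / (n + δ) = 0.41 / 0.125 = 3.2800.
k_gold = 3.2800^(1/0.59) ≈ 7.4879

k_gold ≈ 7.488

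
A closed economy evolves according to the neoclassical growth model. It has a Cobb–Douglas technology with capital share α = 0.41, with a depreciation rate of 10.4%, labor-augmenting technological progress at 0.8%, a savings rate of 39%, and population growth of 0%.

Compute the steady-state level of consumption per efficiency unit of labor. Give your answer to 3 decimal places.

At the steady state, Δk = 0, so s·k^α = (n + g + δ)·k.
Dividing both sides by k: k^(1−α) = s / (n + g + δ).
k^0.59 = 0.39 / (0.000 + 0.008 + 0.104) = 0.39 / 0.112 = 3.4821
k* = 3.4821^(1/0.59) ≈ 8.2866
y* = (k*)^α = 8.2866^0.41 ≈ 2.3798
c* = (1 − s)·y* = (1 − 0.39) × 2.3798 ≈ 1.4517

c* ≈ 1.452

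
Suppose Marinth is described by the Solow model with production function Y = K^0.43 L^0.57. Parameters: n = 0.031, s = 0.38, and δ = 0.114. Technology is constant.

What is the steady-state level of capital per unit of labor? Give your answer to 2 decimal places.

In steady state, investment equals break-even investment: s·k^α = (n + δ)·k.
Dividing both sides by k: k^(1−α) = s / (n + δ).
k^0.57 = 0.38 / (0.031 + 0.114) = 0.38 / 0.145 = 2.6207
k* = 2.6207^(1/0.57) ≈ 5.4208

k* ≈ 5.42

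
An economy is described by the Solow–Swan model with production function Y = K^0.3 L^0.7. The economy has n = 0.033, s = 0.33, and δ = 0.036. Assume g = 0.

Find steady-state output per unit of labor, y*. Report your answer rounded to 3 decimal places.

y* ≈ 1.956

At the steady state, Δk = 0, so s·k^α = (n + δ)·k.
Dividing both sides by k: k^(1−α) = s / (n + δ).
k^0.7 = 0.33 / (0.033 + 0.036) = 0.33 / 0.069 = 4.7826
k* = 4.7826^(1/0.7) ≈ 9.3530
y* = (k*)^α = 9.3530^0.3 ≈ 1.9556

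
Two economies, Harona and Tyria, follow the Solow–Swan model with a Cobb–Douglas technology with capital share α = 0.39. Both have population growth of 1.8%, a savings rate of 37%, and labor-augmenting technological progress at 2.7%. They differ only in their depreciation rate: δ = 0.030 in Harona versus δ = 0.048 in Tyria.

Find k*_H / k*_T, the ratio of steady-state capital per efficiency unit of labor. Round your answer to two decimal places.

Steady-state k* = [s/(n + g + δ)]^(1/(1−α)), so the ratio is [ (s_H/(n + g + δ)_H) / (s_T/(n + g + δ)_T) ]^1.6393.
s_H/(n + g + δ)_H = 0.37/0.075 = 4.9333; s_T/(n + g + δ)_T = 0.37/0.093 = 3.9785.
Ratio = (4.9333/3.9785)^1.6393 = 1.2400^1.6393 ≈ 1.4228

k*_H / k*_T ≈ 1.42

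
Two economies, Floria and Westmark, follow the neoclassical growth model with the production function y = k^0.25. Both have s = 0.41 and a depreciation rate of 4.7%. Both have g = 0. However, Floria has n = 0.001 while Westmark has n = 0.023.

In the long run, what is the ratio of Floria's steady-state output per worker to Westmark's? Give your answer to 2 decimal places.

ratio ≈ 1.13

Steady-state y* = [s/(n + δ)]^(α/(1−α)), so the ratio is [ (s_F/(n + δ)_F) / (s_W/(n + δ)_W) ]^0.3333.
s_F/(n + δ)_F = 0.41/0.048 = 8.5417; s_W/(n + δ)_W = 0.41/0.070 = 5.8571.
Ratio = (8.5417/5.8571)^0.3333 = 1.4583^0.3333 ≈ 1.1340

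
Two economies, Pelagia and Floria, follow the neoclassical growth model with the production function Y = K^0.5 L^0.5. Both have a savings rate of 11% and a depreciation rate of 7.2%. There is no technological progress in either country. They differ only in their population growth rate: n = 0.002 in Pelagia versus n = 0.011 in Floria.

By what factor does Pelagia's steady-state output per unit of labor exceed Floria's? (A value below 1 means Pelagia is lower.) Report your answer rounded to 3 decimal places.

Steady-state y* = [s/(n + δ)]^(α/(1−α)), so the ratio is [ (s_P/(n + δ)_P) / (s_F/(n + δ)_F) ]^1.
s_P/(n + δ)_P = 0.11/0.074 = 1.4865; s_F/(n + δ)_F = 0.11/0.083 = 1.3253.
Ratio = (1.4865/1.3253)^1 = 1.1216^1 ≈ 1.1216

y*_P / y*_F ≈ 1.122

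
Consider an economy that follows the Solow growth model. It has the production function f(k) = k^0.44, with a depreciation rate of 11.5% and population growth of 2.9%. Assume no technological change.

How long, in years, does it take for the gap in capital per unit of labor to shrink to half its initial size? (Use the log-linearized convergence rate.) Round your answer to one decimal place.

Near the steady state the convergence rate is λ = (1 − α)(n + δ).
λ = (1 − 0.44) × 0.144 = 0.56 × 0.144 = 0.08064
Half-life = ln 2 / λ = 0.6931 / 0.08064 ≈ 8.59 years

about 8.6 years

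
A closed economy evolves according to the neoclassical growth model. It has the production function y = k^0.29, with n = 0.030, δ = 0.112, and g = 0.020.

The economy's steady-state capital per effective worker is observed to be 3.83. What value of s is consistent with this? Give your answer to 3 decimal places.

At the steady state, Δk = 0, so s·k^α = (n + g + δ)·k.
So s / (n + g + δ) = (k*)^(1−α) = 3.83^0.71 = 2.5946.
Therefore s = 2.5946 × (n + g + δ) = 2.5946 × 0.162 = 0.4203.

s ≈ 0.420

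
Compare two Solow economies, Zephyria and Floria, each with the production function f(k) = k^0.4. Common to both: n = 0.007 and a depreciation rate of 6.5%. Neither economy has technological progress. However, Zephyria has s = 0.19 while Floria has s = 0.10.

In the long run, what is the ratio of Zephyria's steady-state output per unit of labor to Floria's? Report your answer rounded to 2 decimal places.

ratio ≈ 1.53

Steady-state y* = [s/(n + δ)]^(α/(1−α)), so the ratio is [ (s_Z/(n + δ)_Z) / (s_F/(n + δ)_F) ]^0.6667.
s_Z/(n + δ)_Z = 0.19/0.072 = 2.6389; s_F/(n + δ)_F = 0.10/0.072 = 1.3889.
Ratio = (2.6389/1.3889)^0.6667 = 1.9000^0.6667 ≈ 1.5341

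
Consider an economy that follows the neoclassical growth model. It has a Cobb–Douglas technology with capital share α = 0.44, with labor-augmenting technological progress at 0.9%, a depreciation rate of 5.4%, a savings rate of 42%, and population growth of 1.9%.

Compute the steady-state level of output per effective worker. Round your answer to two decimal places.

Steady state requires s·f(k) = (n + g + δ)·k, i.e. s·k^α = (n + g + δ)·k.
Rearranging, k^(1−α) = s / (n + g + δ).
k^0.56 = 0.42 / (0.019 + 0.009 + 0.054) = 0.42 / 0.082 = 5.1220
k* = 5.1220^(1/0.56) ≈ 18.4866
y* = (k*)^α = 18.4866^0.44 ≈ 3.6093

y* = 3.61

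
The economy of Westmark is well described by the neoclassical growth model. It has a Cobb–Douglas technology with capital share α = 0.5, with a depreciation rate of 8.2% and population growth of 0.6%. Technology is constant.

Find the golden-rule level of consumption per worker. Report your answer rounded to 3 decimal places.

At the golden rule, f'(k) = n + δ, so α·k^(α−1) = n + δ and k_gold = (α/(n + δ))^(1/(1−α)).
k_gold = (0.5/0.088)^(1/0.5) = 5.6818^2 ≈ 32.2829
c_gold = f(k_gold) − (n + δ)·k_gold = 5.6818 − 0.088×32.2829 ≈ 2.8409

c_gold ≈ 2.841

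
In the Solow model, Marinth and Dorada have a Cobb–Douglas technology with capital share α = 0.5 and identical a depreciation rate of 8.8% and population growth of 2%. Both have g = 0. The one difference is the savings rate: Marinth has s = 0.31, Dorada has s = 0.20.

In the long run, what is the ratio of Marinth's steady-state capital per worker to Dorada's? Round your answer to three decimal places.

ratio ≈ 2.403

Steady-state k* = [s/(n + δ)]^(1/(1−α)), so the ratio is [ (s_M/(n + δ)_M) / (s_D/(n + δ)_D) ]^2.
s_M/(n + δ)_M = 0.31/0.108 = 2.8704; s_D/(n + δ)_D = 0.20/0.108 = 1.8519.
Ratio = (2.8704/1.8519)^2 = 1.5500^2 ≈ 2.4025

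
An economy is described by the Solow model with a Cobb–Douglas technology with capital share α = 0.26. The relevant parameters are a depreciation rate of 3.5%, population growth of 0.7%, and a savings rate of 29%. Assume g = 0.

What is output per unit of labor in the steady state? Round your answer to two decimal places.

At the steady state, Δk = 0, so s·k^α = (n + δ)·k.
Rearranging, k^(1−α) = s / (n + δ).
k^0.74 = 0.29 / (0.007 + 0.035) = 0.29 / 0.042 = 6.9048
k* = 6.9048^(1/0.74) ≈ 13.6141
y* = (k*)^α = 13.6141^0.26 ≈ 1.9717

y* = 1.97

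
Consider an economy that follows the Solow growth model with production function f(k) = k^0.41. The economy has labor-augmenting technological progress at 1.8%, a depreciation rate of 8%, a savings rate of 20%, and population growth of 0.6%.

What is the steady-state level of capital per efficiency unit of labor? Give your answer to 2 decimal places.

In steady state, investment equals break-even investment: s·k^α = (n + g + δ)·k.
Rearranging, k^(1−α) = s / (n + g + δ).
k^0.59 = 0.20 / (0.006 + 0.018 + 0.080) = 0.20 / 0.104 = 1.9231
k* = 1.9231^(1/0.59) ≈ 3.0294

k* = 3.03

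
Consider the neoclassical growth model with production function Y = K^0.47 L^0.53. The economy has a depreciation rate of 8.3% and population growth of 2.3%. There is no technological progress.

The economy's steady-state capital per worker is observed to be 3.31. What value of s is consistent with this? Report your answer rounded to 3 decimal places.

Steady state requires s·f(k) = (n + δ)·k, i.e. s·k^α = (n + δ)·k.
So s / (n + δ) = (k*)^(1−α) = 3.31^0.53 = 1.8859.
Therefore s = 1.8859 × (n + δ) = 1.8859 × 0.106 = 0.1999.

s ≈ 0.200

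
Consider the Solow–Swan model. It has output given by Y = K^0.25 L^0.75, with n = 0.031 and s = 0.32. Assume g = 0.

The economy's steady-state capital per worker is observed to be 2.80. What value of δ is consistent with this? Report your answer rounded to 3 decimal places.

In steady state, investment equals break-even investment: s·k^α = (n + δ)·k.
So s / (n + δ) = (k*)^(1−α) = 2.80^0.75 = 2.1646.
Therefore n + δ = s / 2.1646 = 0.32 / 2.1646 = 0.1478, so δ = 0.1478 − 0.031 = 0.1168.

δ ≈ 0.117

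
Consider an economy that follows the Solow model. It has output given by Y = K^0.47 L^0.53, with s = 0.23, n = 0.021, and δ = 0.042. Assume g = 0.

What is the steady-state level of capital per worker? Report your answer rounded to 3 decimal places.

Steady state requires s·f(k) = (n + δ)·k, i.e. s·k^α = (n + δ)·k.
Dividing both sides by k: k^(1−α) = s / (n + δ).
k^0.53 = 0.23 / (0.021 + 0.042) = 0.23 / 0.063 = 3.6508
k* = 3.6508^(1/0.53) ≈ 11.5109

k* = 11.511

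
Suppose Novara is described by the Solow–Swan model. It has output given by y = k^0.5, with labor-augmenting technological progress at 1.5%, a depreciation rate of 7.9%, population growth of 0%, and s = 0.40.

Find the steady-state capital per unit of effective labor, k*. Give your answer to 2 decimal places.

k* ≈ 18.11

In steady state, investment equals break-even investment: s·k^α = (n + g + δ)·k.
Dividing both sides by k: k^(1−α) = s / (n + g + δ).
k^0.5 = 0.40 / (0.000 + 0.015 + 0.079) = 0.40 / 0.094 = 4.2553
k* = 4.2553^(1/0.5) ≈ 18.1076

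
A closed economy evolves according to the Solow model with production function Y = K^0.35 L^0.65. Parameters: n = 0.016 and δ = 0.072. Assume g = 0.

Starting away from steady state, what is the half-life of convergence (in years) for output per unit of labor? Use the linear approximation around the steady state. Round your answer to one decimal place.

half-life ≈ 12.1 years

Near the steady state the convergence rate is λ = (1 − α)(n + δ).
λ = (1 − 0.35) × 0.088 = 0.65 × 0.088 = 0.0572
Half-life = ln 2 / λ = 0.6931 / 0.0572 ≈ 12.12 years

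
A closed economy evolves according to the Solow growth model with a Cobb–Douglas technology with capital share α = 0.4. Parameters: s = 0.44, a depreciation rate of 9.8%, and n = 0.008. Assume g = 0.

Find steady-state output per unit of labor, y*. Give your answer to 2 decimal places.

In steady state, investment equals break-even investment: s·k^α = (n + δ)·k.
Rearranging, k^(1−α) = s / (n + δ).
k^0.6 = 0.44 / (0.008 + 0.098) = 0.44 / 0.106 = 4.1509
k* = 4.1509^(1/0.6) ≈ 10.7210
y* = (k*)^α = 10.7210^0.4 ≈ 2.5828

y* = 2.58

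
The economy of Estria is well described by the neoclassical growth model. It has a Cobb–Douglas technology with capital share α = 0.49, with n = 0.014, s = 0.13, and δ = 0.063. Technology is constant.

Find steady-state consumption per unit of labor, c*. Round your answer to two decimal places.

At the steady state, Δk = 0, so s·k^α = (n + δ)·k.
Rearranging, k^(1−α) = s / (n + δ).
k^0.51 = 0.13 / (0.014 + 0.063) = 0.13 / 0.077 = 1.6883
k* = 1.6883^(1/0.51) ≈ 2.7924
y* = (k*)^α = 2.7924^0.49 ≈ 1.6540
c* = (1 − s)·y* = (1 − 0.13) × 1.6540 ≈ 1.4390

c* = 1.44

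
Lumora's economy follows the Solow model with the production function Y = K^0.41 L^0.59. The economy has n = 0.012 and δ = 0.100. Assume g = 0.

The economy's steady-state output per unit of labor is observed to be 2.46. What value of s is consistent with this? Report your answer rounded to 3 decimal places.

s ≈ 0.409

In steady state, investment equals break-even investment: s·k^α = (n + δ)·k.
Since y* = [s/(n + δ)]^(α/(1−α)), we have s/(n + δ) = (y*)^((1−α)/α) = 2.46^1.439 = 3.6522.
Therefore s = 3.6522 × (n + δ) = 3.6522 × 0.112 = 0.4090.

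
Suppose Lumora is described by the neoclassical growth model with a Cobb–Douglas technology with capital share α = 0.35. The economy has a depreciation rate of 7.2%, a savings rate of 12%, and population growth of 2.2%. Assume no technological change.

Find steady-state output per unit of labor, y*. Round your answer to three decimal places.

In steady state, investment equals break-even investment: s·k^α = (n + δ)·k.
Rearranging, k^(1−α) = s / (n + δ).
k^0.65 = 0.12 / (0.022 + 0.072) = 0.12 / 0.094 = 1.2766
k* = 1.2766^(1/0.65) ≈ 1.4560
y* = (k*)^α = 1.4560^0.35 ≈ 1.1405

y* ≈ 1.141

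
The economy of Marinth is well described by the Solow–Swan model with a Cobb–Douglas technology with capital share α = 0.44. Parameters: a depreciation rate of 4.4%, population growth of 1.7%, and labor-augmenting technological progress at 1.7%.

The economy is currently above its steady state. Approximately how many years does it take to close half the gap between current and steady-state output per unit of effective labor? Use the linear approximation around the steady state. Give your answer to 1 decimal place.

about 15.9 years

Near the steady state the convergence rate is λ = (1 − α)(n + g + δ).
λ = (1 − 0.44) × 0.078 = 0.56 × 0.078 = 0.04368
Half-life = ln 2 / λ = 0.6931 / 0.04368 ≈ 15.87 years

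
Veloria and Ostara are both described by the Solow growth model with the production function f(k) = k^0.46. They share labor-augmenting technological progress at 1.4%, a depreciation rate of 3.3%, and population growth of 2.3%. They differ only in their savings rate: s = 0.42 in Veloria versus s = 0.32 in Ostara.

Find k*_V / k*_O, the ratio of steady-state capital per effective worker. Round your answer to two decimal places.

Steady-state k* = [s/(n + g + δ)]^(1/(1−α)), so the ratio is [ (s_V/(n + g + δ)_V) / (s_O/(n + g + δ)_O) ]^1.8519.
s_V/(n + g + δ)_V = 0.42/0.070 = 6.0000; s_O/(n + g + δ)_O = 0.32/0.070 = 4.5714.
Ratio = (6.0000/4.5714)^1.8519 = 1.3125^1.8519 ≈ 1.6547

ratio ≈ 1.65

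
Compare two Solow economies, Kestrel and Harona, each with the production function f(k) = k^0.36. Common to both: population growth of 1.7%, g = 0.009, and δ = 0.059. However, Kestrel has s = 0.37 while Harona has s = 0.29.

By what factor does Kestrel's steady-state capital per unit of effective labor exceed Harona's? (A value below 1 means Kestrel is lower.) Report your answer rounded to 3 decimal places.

k*_K / k*_H ≈ 1.463

Steady-state k* = [s/(n + g + δ)]^(1/(1−α)), so the ratio is [ (s_K/(n + g + δ)_K) / (s_H/(n + g + δ)_H) ]^1.5625.
s_K/(n + g + δ)_K = 0.37/0.085 = 4.3529; s_H/(n + g + δ)_H = 0.29/0.085 = 3.4118.
Ratio = (4.3529/3.4118)^1.5625 = 1.2758^1.5625 ≈ 1.4631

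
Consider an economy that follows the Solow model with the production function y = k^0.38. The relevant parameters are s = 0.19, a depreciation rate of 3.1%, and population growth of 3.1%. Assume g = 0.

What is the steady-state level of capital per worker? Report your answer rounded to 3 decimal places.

k* ≈ 6.088

Steady state requires s·f(k) = (n + δ)·k, i.e. s·k^α = (n + δ)·k.
Rearranging, k^(1−α) = s / (n + δ).
k^0.62 = 0.19 / (0.031 + 0.031) = 0.19 / 0.062 = 3.0645
k* = 3.0645^(1/0.62) ≈ 6.0877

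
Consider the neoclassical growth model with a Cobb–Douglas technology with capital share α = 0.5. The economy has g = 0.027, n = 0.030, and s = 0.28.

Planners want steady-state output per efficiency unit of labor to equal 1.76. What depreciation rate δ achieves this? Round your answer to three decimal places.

δ ≈ 0.102

At the steady state, Δk = 0, so s·k^α = (n + g + δ)·k.
Since y* = [s/(n + g + δ)]^(α/(1−α)), we have s/(n + g + δ) = (y*)^((1−α)/α) = 1.76^1 = 1.7600.
Therefore n + g + δ = s / 1.7600 = 0.28 / 1.7600 = 0.1591, so δ = 0.1591 − 0.057 = 0.1021.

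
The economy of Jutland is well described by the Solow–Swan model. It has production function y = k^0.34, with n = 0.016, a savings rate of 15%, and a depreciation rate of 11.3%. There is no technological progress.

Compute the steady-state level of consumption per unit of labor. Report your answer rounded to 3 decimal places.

c* = 0.919

In steady state, investment equals break-even investment: s·k^α = (n + δ)·k.
Rearranging, k^(1−α) = s / (n + δ).
k^0.66 = 0.15 / (0.016 + 0.113) = 0.15 / 0.129 = 1.1628
k* = 1.1628^(1/0.66) ≈ 1.2568
y* = (k*)^α = 1.2568^0.34 ≈ 1.0808
c* = (1 − s)·y* = (1 − 0.15) × 1.0808 ≈ 0.9187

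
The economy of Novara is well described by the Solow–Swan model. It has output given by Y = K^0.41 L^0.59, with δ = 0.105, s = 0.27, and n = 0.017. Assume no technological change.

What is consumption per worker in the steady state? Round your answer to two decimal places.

c* = 1.27

Steady state requires s·f(k) = (n + δ)·k, i.e. s·k^α = (n + δ)·k.
Rearranging, k^(1−α) = s / (n + δ).
k^0.59 = 0.27 / (0.017 + 0.105) = 0.27 / 0.122 = 2.2131
k* = 2.2131^(1/0.59) ≈ 3.8437
y* = (k*)^α = 3.8437^0.41 ≈ 1.7368
c* = (1 − s)·y* = (1 − 0.27) × 1.7368 ≈ 1.2679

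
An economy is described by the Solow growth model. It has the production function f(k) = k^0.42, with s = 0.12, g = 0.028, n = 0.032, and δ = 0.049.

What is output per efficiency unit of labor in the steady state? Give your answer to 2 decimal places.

Steady state requires s·f(k) = (n + g + δ)·k, i.e. s·k^α = (n + g + δ)·k.
Dividing both sides by k: k^(1−α) = s / (n + g + δ).
k^0.58 = 0.12 / (0.032 + 0.028 + 0.049) = 0.12 / 0.109 = 1.1009
k* = 1.1009^(1/0.58) ≈ 1.1803
y* = (k*)^α = 1.1803^0.42 ≈ 1.0721

y* ≈ 1.07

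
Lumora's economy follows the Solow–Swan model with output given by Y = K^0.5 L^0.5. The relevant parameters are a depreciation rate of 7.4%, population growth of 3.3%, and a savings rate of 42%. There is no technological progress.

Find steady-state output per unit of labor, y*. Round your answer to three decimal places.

y* ≈ 3.925

In steady state, investment equals break-even investment: s·k^α = (n + δ)·k.
Dividing both sides by k: k^(1−α) = s / (n + δ).
k^0.5 = 0.42 / (0.033 + 0.074) = 0.42 / 0.107 = 3.9252
k* = 3.9252^(1/0.5) ≈ 15.4072
y* = (k*)^α = 15.4072^0.5 ≈ 3.9252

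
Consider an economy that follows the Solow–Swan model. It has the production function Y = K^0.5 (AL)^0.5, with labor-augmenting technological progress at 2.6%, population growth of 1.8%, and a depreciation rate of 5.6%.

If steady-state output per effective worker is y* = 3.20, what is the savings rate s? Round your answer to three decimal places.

s ≈ 0.320

In steady state, investment equals break-even investment: s·k^α = (n + g + δ)·k.
Since y* = [s/(n + g + δ)]^(α/(1−α)), we have s/(n + g + δ) = (y*)^((1−α)/α) = 3.20^1 = 3.2000.
Therefore s = 3.2000 × (n + g + δ) = 3.2000 × 0.100 = 0.3200.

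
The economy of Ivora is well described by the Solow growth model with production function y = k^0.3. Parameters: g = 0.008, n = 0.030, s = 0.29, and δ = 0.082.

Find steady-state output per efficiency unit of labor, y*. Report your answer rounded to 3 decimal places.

y* ≈ 1.460

At the steady state, Δk = 0, so s·k^α = (n + g + δ)·k.
Rearranging, k^(1−α) = s / (n + g + δ).
k^0.7 = 0.29 / (0.030 + 0.008 + 0.082) = 0.29 / 0.120 = 2.4167
k* = 2.4167^(1/0.7) ≈ 3.5275
y* = (k*)^α = 3.5275^0.3 ≈ 1.4596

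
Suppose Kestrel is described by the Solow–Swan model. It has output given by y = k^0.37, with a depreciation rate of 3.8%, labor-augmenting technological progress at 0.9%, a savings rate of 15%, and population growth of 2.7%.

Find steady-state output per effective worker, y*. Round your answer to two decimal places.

y* ≈ 1.51

Steady state requires s·f(k) = (n + g + δ)·k, i.e. s·k^α = (n + g + δ)·k.
Dividing both sides by k: k^(1−α) = s / (n + g + δ).
k^0.63 = 0.15 / (0.027 + 0.009 + 0.038) = 0.15 / 0.074 = 2.0270
k* = 2.0270^(1/0.63) ≈ 3.0695
y* = (k*)^α = 3.0695^0.37 ≈ 1.5143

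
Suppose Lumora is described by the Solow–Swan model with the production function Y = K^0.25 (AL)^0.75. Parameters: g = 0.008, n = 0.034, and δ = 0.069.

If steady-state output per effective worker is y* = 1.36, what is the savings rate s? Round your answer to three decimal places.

s ≈ 0.279

Steady state requires s·f(k) = (n + g + δ)·k, i.e. s·k^α = (n + g + δ)·k.
Since y* = [s/(n + g + δ)]^(α/(1−α)), we have s/(n + g + δ) = (y*)^((1−α)/α) = 1.36^3 = 2.5155.
Therefore s = 2.5155 × (n + g + δ) = 2.5155 × 0.111 = 0.2792.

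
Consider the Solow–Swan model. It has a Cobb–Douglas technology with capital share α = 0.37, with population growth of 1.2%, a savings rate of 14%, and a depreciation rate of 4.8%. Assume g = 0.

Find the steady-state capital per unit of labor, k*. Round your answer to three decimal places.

k* = 3.838

Steady state requires s·f(k) = (n + δ)·k, i.e. s·k^α = (n + δ)·k.
Rearranging, k^(1−α) = s / (n + δ).
k^0.63 = 0.14 / (0.012 + 0.048) = 0.14 / 0.060 = 2.3333
k* = 2.3333^(1/0.63) ≈ 3.8378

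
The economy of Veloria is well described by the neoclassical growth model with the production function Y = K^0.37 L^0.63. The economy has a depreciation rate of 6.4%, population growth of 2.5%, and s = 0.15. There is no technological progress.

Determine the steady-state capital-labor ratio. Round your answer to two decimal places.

Steady state requires s·f(k) = (n + δ)·k, i.e. s·k^α = (n + δ)·k.
Dividing both sides by k: k^(1−α) = s / (n + δ).
k^0.63 = 0.15 / (0.025 + 0.064) = 0.15 / 0.089 = 1.6854
k* = 1.6854^(1/0.63) ≈ 2.2901

k* ≈ 2.29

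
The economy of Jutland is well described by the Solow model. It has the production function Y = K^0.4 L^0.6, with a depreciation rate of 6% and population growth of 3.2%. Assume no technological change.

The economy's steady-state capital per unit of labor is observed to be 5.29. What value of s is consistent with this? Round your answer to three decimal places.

In steady state, investment equals break-even investment: s·k^α = (n + δ)·k.
So s / (n + δ) = (k*)^(1−α) = 5.29^0.6 = 2.7169.
Therefore s = 2.7169 × (n + δ) = 2.7169 × 0.092 = 0.2500.

s ≈ 0.250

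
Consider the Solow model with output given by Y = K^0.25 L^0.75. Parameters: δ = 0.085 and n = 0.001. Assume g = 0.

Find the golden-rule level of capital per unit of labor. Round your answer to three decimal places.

The golden rule sets f'(k) = n + δ, i.e. α·k^(α−1) = n + δ.
So k^(1−α) = α / (n + δ) = 0.25 / 0.086 = 2.9070.
k_gold = 2.9070^(1/0.75) ≈ 4.1488

k_gold ≈ 4.149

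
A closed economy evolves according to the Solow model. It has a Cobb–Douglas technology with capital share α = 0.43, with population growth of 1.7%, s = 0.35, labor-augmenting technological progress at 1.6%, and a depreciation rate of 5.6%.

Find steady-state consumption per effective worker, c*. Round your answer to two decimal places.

At the steady state, Δk = 0, so s·k^α = (n + g + δ)·k.
Rearranging, k^(1−α) = s / (n + g + δ).
k^0.57 = 0.35 / (0.017 + 0.016 + 0.056) = 0.35 / 0.089 = 3.9326
k* = 3.9326^(1/0.57) ≈ 11.0484
y* = (k*)^α = 11.0484^0.43 ≈ 2.8094
c* = (1 − s)·y* = (1 − 0.35) × 2.8094 ≈ 1.8261

c* ≈ 1.83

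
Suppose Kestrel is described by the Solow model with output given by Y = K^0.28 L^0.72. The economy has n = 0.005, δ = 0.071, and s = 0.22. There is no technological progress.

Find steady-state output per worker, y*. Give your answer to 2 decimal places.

y* = 1.51

In steady state, investment equals break-even investment: s·k^α = (n + δ)·k.
Rearranging, k^(1−α) = s / (n + δ).
k^0.72 = 0.22 / (0.005 + 0.071) = 0.22 / 0.076 = 2.8947
k* = 2.8947^(1/0.72) ≈ 4.3764
y* = (k*)^α = 4.3764^0.28 ≈ 1.5119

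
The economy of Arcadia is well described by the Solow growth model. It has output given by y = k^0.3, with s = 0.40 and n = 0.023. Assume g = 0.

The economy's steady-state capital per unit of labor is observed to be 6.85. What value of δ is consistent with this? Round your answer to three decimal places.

δ ≈ 0.081

In steady state, investment equals break-even investment: s·k^α = (n + δ)·k.
So s / (n + δ) = (k*)^(1−α) = 6.85^0.7 = 3.8458.
Therefore n + δ = s / 3.8458 = 0.40 / 3.8458 = 0.1040, so δ = 0.1040 − 0.023 = 0.0810.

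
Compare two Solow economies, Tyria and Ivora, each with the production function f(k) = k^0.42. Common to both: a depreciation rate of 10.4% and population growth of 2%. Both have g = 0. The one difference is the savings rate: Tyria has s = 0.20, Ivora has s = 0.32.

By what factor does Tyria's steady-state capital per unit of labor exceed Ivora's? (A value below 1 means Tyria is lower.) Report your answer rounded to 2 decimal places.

ratio ≈ 0.44

Steady-state k* = [s/(n + δ)]^(1/(1−α)), so the ratio is [ (s_T/(n + δ)_T) / (s_I/(n + δ)_I) ]^1.7241.
s_T/(n + δ)_T = 0.20/0.124 = 1.6129; s_I/(n + δ)_I = 0.32/0.124 = 2.5806.
Ratio = (1.6129/2.5806)^1.7241 = 0.6250^1.7241 ≈ 0.4447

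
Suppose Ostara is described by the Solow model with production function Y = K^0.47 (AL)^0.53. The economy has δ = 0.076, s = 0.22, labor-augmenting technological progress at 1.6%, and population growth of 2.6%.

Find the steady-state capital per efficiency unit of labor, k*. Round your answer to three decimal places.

k* = 3.239

Steady state requires s·f(k) = (n + g + δ)·k, i.e. s·k^α = (n + g + δ)·k.
Rearranging, k^(1−α) = s / (n + g + δ).
k^0.53 = 0.22 / (0.026 + 0.016 + 0.076) = 0.22 / 0.118 = 1.8644
k* = 1.8644^(1/0.53) ≈ 3.2393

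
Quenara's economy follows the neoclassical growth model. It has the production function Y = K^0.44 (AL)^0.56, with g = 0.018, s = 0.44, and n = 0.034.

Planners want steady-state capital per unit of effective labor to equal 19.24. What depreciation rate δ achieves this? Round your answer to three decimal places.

In steady state, investment equals break-even investment: s·k^α = (n + g + δ)·k.
So s / (n + g + δ) = (k*)^(1−α) = 19.24^0.56 = 5.2379.
Therefore n + g + δ = s / 5.2379 = 0.44 / 5.2379 = 0.0840, so δ = 0.0840 − 0.052 = 0.0320.

δ ≈ 0.032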